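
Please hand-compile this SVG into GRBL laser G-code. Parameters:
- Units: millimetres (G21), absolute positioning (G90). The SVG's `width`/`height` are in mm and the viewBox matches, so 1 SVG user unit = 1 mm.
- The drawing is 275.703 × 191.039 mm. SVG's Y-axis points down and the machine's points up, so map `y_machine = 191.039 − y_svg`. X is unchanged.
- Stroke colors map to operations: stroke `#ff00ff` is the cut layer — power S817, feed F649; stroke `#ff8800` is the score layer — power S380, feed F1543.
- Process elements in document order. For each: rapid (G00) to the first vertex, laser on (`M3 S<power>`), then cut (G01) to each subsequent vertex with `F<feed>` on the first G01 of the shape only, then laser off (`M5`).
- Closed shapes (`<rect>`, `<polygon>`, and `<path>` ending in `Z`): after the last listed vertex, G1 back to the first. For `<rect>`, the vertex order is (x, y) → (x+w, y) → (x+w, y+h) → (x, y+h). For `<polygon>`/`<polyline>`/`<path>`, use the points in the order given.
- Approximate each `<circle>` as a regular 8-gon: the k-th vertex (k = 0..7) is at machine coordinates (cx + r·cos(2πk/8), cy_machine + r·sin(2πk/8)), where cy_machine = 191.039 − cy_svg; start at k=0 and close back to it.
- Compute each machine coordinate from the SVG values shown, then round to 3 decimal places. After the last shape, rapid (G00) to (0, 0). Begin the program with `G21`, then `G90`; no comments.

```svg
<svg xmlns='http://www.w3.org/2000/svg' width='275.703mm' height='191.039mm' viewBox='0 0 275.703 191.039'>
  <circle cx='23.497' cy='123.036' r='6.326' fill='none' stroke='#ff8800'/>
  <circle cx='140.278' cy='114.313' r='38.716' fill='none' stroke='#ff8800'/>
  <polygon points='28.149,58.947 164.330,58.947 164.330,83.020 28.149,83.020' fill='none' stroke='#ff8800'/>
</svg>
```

viewBox `0 0 275.703 191.039` with mm width/height → 1 unit = 1 mm. Flip: y_m = 191.039 − y_svg.

**Shape 1** — `<circle>` circle, stroke `#ff8800` → score (S380, F1543). Machine vertices: (29.823,68.003) → (27.970,72.476) → (23.497,74.329) → (19.024,72.476) → (17.171,68.003) → (19.024,63.530) → (23.497,61.677) → (27.970,63.530) → (29.823,68.003). Closed: final G1 returns to the first vertex.

**Shape 2** — `<circle>` circle, stroke `#ff8800` → score (S380, F1543). Machine vertices: (178.994,76.726) → (167.654,104.102) → (140.278,115.442) → (112.902,104.102) → (101.562,76.726) → (112.902,49.350) → (140.278,38.010) → (167.654,49.350) → (178.994,76.726). Closed: final G1 returns to the first vertex.

**Shape 3** — `<polygon>` rectangle, stroke `#ff8800` → score (S380, F1543). Machine vertices: (28.149,132.092) → (164.330,132.092) → (164.330,108.019) → (28.149,108.019) → (28.149,132.092). Closed: final G1 returns to the first vertex.

G21
G90
G00 X29.823 Y68.003
M3 S380
G01 X27.970 Y72.476 F1543
G01 X23.497 Y74.329
G01 X19.024 Y72.476
G01 X17.171 Y68.003
G01 X19.024 Y63.530
G01 X23.497 Y61.677
G01 X27.970 Y63.530
G01 X29.823 Y68.003
M5
G00 X178.994 Y76.726
M3 S380
G01 X167.654 Y104.102 F1543
G01 X140.278 Y115.442
G01 X112.902 Y104.102
G01 X101.562 Y76.726
G01 X112.902 Y49.350
G01 X140.278 Y38.010
G01 X167.654 Y49.350
G01 X178.994 Y76.726
M5
G00 X28.149 Y132.092
M3 S380
G01 X164.330 Y132.092 F1543
G01 X164.330 Y108.019
G01 X28.149 Y108.019
G01 X28.149 Y132.092
M5
G00 X0.000 Y0.000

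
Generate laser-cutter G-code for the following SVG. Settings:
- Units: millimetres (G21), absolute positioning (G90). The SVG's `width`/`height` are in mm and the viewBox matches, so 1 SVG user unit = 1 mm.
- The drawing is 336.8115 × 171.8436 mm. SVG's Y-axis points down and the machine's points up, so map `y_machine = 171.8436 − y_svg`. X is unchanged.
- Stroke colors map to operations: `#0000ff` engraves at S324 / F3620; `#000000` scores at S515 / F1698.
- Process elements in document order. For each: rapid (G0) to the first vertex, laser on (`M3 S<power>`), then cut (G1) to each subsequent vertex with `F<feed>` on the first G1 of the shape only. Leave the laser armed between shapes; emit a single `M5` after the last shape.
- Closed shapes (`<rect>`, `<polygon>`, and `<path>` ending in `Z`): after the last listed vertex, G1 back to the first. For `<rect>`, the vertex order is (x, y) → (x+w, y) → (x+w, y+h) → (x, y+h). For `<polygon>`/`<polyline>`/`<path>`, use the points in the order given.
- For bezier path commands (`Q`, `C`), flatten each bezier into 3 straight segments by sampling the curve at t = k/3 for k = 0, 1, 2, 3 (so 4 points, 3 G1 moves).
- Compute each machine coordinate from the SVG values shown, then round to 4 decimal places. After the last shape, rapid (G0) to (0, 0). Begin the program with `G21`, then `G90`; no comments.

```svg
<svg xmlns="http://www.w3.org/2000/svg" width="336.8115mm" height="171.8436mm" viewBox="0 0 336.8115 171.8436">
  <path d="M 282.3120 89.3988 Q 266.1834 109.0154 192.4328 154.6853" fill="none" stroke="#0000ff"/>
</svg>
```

G21
G90
G0 X282.3120 Y82.4448
M3 S324
G1 X265.1572 Y66.4723 F3620
G1 X235.1974 Y44.7101
G1 X192.4328 Y17.1583
M5
G0 X0.0000 Y0.0000

Since the viewBox matches the mm dimensions, user units are millimetres directly. The only transform is the Y-flip y_m = 171.8436 − y_svg.

Shape 1 is a quadratic bezier drawn with `<path>`. Its stroke #0000ff means engrave at S324, F3620. After flipping Y the toolpath is (282.3120,82.4448) → (265.1572,66.4723) → (235.1974,44.7101) → (192.4328,17.1583).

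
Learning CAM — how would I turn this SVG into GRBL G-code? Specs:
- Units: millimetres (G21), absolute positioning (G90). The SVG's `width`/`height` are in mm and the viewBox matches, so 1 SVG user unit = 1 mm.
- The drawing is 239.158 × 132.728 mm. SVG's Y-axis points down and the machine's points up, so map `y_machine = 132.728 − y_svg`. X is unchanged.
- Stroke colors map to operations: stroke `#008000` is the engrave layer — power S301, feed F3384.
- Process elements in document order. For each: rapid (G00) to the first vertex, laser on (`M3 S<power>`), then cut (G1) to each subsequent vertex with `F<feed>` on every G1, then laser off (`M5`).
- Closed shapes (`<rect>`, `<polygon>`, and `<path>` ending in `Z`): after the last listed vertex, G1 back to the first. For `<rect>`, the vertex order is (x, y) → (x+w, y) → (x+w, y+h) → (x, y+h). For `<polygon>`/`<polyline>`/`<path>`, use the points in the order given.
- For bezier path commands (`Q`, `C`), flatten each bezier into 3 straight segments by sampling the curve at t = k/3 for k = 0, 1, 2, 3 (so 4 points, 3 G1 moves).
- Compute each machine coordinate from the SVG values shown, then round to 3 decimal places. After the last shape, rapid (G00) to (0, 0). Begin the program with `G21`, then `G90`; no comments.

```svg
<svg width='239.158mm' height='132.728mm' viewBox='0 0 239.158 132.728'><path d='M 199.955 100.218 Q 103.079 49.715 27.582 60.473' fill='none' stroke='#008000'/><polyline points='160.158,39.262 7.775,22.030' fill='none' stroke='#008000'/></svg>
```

viewBox `0 0 239.158 132.728` with mm width/height → 1 unit = 1 mm. Flip: y_m = 132.728 − y_svg.

**Shape 1** — `<path>` quadratic bezier, stroke `#008000` → engrave (S301, F3384). Control points (SVG): P0=(199.955,100.218), P1=(103.079,49.715), P2=(27.582,60.473); sampled at t=k/3. Machine vertices: (199.955,32.510) → (137.746,59.372) → (80.289,72.620) → (27.582,72.255). Open path.

**Shape 2** — `<polyline>` line segment, stroke `#008000` → engrave (S301, F3384). Machine vertices: (160.158,93.466) → (7.775,110.698). Open path.

G21
G90
G00 X199.955 Y32.510
M3 S301
G1 X137.746 Y59.372 F3384
G1 X80.289 Y72.620 F3384
G1 X27.582 Y72.255 F3384
M5
G00 X160.158 Y93.466
M3 S301
G1 X7.775 Y110.698 F3384
M5
G00 X0.000 Y0.000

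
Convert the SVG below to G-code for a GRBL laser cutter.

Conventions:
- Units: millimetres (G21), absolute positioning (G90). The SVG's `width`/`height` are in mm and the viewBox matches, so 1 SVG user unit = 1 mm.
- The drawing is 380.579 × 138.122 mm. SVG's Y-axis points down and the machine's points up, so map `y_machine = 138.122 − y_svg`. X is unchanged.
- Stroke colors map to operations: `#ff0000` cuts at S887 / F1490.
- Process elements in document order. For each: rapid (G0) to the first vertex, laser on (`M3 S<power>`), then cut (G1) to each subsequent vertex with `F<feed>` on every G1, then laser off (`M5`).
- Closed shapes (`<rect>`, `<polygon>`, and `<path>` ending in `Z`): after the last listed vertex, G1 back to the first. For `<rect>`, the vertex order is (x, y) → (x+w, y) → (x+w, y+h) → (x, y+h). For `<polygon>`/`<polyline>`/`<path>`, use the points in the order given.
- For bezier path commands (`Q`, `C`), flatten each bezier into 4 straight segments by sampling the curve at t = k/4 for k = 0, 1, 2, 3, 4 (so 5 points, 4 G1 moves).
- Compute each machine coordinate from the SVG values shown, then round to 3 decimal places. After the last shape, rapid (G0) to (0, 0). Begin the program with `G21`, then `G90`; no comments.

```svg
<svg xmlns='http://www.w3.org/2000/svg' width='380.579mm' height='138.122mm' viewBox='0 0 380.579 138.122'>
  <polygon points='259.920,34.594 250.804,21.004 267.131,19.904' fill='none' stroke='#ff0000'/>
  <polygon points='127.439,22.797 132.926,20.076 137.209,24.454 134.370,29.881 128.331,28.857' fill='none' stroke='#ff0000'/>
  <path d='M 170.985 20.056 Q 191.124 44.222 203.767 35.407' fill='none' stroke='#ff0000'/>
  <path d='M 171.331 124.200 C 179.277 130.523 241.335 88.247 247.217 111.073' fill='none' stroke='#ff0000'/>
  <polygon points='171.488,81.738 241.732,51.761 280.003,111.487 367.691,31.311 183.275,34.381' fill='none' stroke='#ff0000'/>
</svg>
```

viewBox `0 0 380.579 138.122` with mm width/height → 1 unit = 1 mm. Flip: y_m = 138.122 − y_svg.

**Shape 1** — `<polygon>` regular polygon, stroke `#ff0000` → cut (S887, F1490). Machine vertices: (259.920,103.528) → (250.804,117.118) → (267.131,118.218) → (259.920,103.528). Closed: final G1 returns to the first vertex.

**Shape 2** — `<polygon>` regular polygon, stroke `#ff0000` → cut (S887, F1490). Machine vertices: (127.439,115.325) → (132.926,118.046) → (137.209,113.668) → (134.370,108.241) → (128.331,109.265) → (127.439,115.325). Closed: final G1 returns to the first vertex.

**Shape 3** — `<path>` quadratic bezier, stroke `#ff0000` → cut (S887, F1490). Control points (SVG): P0=(170.985,20.056), P1=(191.124,44.222), P2=(203.767,35.407); sampled at t=k/4. Machine vertices: (170.985,118.066) → (180.586,108.044) → (189.250,102.145) → (196.977,100.369) → (203.767,102.715). Open path.

**Shape 4** — `<path>` cubic bezier, stroke `#ff0000` → cut (S887, F1490). Control points (SVG): P0=(171.331,124.200), P1=(179.277,130.523), P2=(241.335,88.247), P3=(247.217,111.073); sampled at t=k/4. Machine vertices: (171.331,13.922) → (185.713,16.515) → (210.048,26.674) → (233.996,33.738) → (247.217,27.049). Open path.

**Shape 5** — `<polygon>` closed polygon, stroke `#ff0000` → cut (S887, F1490). Machine vertices: (171.488,56.384) → (241.732,86.361) → (280.003,26.635) → (367.691,106.811) → (183.275,103.741) → (171.488,56.384). Closed: final G1 returns to the first vertex.

G21
G90
G0 X259.920 Y103.528
M3 S887
G1 X250.804 Y117.118 F1490
G1 X267.131 Y118.218 F1490
G1 X259.920 Y103.528 F1490
M5
G0 X127.439 Y115.325
M3 S887
G1 X132.926 Y118.046 F1490
G1 X137.209 Y113.668 F1490
G1 X134.370 Y108.241 F1490
G1 X128.331 Y109.265 F1490
G1 X127.439 Y115.325 F1490
M5
G0 X170.985 Y118.066
M3 S887
G1 X180.586 Y108.044 F1490
G1 X189.250 Y102.145 F1490
G1 X196.977 Y100.369 F1490
G1 X203.767 Y102.715 F1490
M5
G0 X171.331 Y13.922
M3 S887
G1 X185.713 Y16.515 F1490
G1 X210.048 Y26.674 F1490
G1 X233.996 Y33.738 F1490
G1 X247.217 Y27.049 F1490
M5
G0 X171.488 Y56.384
M3 S887
G1 X241.732 Y86.361 F1490
G1 X280.003 Y26.635 F1490
G1 X367.691 Y106.811 F1490
G1 X183.275 Y103.741 F1490
G1 X171.488 Y56.384 F1490
M5
G0 X0.000 Y0.000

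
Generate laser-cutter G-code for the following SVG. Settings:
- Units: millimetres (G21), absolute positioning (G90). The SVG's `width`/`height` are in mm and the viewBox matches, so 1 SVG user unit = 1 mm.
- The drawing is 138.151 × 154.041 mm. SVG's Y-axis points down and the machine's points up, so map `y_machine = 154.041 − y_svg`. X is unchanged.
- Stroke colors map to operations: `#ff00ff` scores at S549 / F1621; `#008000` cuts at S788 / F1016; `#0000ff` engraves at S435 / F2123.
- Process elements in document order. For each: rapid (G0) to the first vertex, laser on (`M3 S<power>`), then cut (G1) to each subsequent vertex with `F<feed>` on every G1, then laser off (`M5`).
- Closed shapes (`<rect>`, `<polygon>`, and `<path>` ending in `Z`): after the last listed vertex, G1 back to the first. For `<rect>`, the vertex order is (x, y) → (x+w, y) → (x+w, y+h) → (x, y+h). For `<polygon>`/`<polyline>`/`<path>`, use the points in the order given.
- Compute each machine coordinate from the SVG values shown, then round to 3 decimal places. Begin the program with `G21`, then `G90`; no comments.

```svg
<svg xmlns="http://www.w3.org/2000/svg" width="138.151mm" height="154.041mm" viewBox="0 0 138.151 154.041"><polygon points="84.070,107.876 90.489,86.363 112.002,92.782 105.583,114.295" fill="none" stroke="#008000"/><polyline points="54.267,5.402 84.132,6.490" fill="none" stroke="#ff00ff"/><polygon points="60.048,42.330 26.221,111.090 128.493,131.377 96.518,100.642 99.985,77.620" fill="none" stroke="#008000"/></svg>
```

G21
G90
G0 X84.070 Y46.165
M3 S788
G1 X90.489 Y67.678 F1016
G1 X112.002 Y61.259 F1016
G1 X105.583 Y39.746 F1016
G1 X84.070 Y46.165 F1016
M5
G0 X54.267 Y148.639
M3 S549
G1 X84.132 Y147.551 F1621
M5
G0 X60.048 Y111.711
M3 S788
G1 X26.221 Y42.951 F1016
G1 X128.493 Y22.664 F1016
G1 X96.518 Y53.399 F1016
G1 X99.985 Y76.421 F1016
G1 X60.048 Y111.711 F1016
M5

viewBox `0 0 138.151 154.041` with mm width/height → 1 unit = 1 mm. Flip: y_m = 154.041 − y_svg.

**Shape 1** — `<polygon>` regular polygon, stroke `#008000` → cut (S788, F1016). Machine vertices: (84.070,46.165) → (90.489,67.678) → (112.002,61.259) → (105.583,39.746) → (84.070,46.165). Closed: final G1 returns to the first vertex.

**Shape 2** — `<polyline>` line segment, stroke `#ff00ff` → score (S549, F1621). Machine vertices: (54.267,148.639) → (84.132,147.551). Open path.

**Shape 3** — `<polygon>` closed polygon, stroke `#008000` → cut (S788, F1016). Machine vertices: (60.048,111.711) → (26.221,42.951) → (128.493,22.664) → (96.518,53.399) → (99.985,76.421) → (60.048,111.711). Closed: final G1 returns to the first vertex.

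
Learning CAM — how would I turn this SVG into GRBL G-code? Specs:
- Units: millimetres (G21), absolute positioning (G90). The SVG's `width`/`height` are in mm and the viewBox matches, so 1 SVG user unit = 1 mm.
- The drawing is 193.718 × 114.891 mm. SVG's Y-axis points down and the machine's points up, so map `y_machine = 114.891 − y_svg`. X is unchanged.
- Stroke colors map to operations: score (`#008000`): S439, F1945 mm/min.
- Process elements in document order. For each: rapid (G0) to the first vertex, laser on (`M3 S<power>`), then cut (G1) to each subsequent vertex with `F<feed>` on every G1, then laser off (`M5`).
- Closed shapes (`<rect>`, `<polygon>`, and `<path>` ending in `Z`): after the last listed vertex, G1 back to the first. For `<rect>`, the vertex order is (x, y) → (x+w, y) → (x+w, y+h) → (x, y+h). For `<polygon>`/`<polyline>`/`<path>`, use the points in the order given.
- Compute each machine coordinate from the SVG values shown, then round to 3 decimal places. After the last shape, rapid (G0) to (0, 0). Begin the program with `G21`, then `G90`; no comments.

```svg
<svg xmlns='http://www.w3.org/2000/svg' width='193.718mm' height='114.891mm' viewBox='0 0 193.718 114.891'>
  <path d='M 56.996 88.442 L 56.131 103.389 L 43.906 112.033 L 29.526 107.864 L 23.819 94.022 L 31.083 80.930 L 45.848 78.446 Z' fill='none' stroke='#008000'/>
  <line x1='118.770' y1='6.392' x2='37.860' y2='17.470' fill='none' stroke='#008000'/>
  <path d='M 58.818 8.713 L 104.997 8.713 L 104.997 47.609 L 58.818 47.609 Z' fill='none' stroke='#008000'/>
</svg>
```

1 u = 1 mm; y_m = 114.891 − y.

[1] `<path>` regular polygon, #008000→score S439 F1945: (56.996,26.449) → (56.131,11.502) → (43.906,2.858) → (29.526,7.027) → (23.819,20.869) → (31.083,33.961) → (45.848,36.445) → (56.996,26.449) (closed)

[2] `<line>` line segment, #008000→score S439 F1945: (118.770,108.499) → (37.860,97.421)

[3] `<path>` rectangle, #008000→score S439 F1945: (58.818,106.178) → (104.997,106.178) → (104.997,67.282) → (58.818,67.282) → (58.818,106.178) (closed)

G21
G90
G0 X56.996 Y26.449
M3 S439
G1 X56.131 Y11.502 F1945
G1 X43.906 Y2.858 F1945
G1 X29.526 Y7.027 F1945
G1 X23.819 Y20.869 F1945
G1 X31.083 Y33.961 F1945
G1 X45.848 Y36.445 F1945
G1 X56.996 Y26.449 F1945
M5
G0 X118.770 Y108.499
M3 S439
G1 X37.860 Y97.421 F1945
M5
G0 X58.818 Y106.178
M3 S439
G1 X104.997 Y106.178 F1945
G1 X104.997 Y67.282 F1945
G1 X58.818 Y67.282 F1945
G1 X58.818 Y106.178 F1945
M5
G0 X0.000 Y0.000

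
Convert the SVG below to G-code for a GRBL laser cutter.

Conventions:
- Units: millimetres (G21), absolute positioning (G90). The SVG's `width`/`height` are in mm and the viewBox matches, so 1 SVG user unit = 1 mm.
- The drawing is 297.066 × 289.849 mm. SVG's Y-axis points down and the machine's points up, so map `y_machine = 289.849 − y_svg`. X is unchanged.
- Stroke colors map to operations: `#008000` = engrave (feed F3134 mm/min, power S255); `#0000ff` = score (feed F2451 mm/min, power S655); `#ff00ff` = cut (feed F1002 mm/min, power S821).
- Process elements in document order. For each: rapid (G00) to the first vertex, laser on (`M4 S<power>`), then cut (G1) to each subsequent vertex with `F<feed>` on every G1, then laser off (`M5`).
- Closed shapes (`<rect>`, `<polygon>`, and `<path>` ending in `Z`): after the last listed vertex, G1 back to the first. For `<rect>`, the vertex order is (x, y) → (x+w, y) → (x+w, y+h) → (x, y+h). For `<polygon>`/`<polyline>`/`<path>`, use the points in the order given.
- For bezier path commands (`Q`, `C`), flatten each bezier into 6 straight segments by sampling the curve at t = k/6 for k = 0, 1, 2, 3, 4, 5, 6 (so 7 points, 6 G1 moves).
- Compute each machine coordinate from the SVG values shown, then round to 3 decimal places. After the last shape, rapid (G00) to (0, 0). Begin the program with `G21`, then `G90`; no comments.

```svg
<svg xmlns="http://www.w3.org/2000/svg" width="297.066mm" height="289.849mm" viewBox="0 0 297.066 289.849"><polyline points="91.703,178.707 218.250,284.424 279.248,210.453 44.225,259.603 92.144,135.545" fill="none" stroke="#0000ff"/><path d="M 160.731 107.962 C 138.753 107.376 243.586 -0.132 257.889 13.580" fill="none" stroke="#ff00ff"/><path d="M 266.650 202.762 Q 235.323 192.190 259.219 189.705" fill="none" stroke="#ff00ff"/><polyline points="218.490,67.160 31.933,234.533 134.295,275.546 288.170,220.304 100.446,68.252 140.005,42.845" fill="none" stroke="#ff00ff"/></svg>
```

G21
G90
G00 X91.703 Y111.142
M4 S655
G1 X218.250 Y5.425 F2451
G1 X279.248 Y79.396 F2451
G1 X44.225 Y30.246 F2451
G1 X92.144 Y154.304 F2451
M5
G00 X160.731 Y181.887
M4 S821
G1 X159.303 Y190.034 F1002
G1 X172.974 Y209.664 F1002
G1 X195.705 Y234.440 F1002
G1 X221.459 Y258.024 F1002
G1 X244.200 Y274.080 F1002
G1 X257.889 Y276.269 F1002
M5
G00 X266.650 Y87.087
M4 S821
G1 X257.742 Y90.386 F1002
G1 X251.901 Y93.236 F1002
G1 X249.129 Y95.637 F1002
G1 X249.424 Y97.589 F1002
G1 X252.788 Y99.091 F1002
G1 X259.219 Y100.144 F1002
M5
G00 X218.490 Y222.689
M4 S821
G1 X31.933 Y55.316 F1002
G1 X134.295 Y14.303 F1002
G1 X288.170 Y69.545 F1002
G1 X100.446 Y221.597 F1002
G1 X140.005 Y247.004 F1002
M5
G00 X0.000 Y0.000

Since the viewBox matches the mm dimensions, user units are millimetres directly. The only transform is the Y-flip y_m = 289.849 − y_svg.

Shape 1 is a open polyline drawn with `<polyline>`. Its stroke #0000ff means score at S655, F2451. After flipping Y the toolpath is (91.703,111.142) → (218.250,5.425) → (279.248,79.396) → (44.225,30.246) → (92.144,154.304).

Shape 2 is a cubic bezier drawn with `<path>`. Its stroke #ff00ff means cut at S821, F1002. After flipping Y the toolpath is (160.731,181.887) → (159.303,190.034) → (172.974,209.664) → (195.705,234.440) → (221.459,258.024) → (244.200,274.080) → (257.889,276.269).

Shape 3 is a quadratic bezier drawn with `<path>`. Its stroke #ff00ff means cut at S821, F1002. After flipping Y the toolpath is (266.650,87.087) → (257.742,90.386) → (251.901,93.236) → (249.129,95.637) → (249.424,97.589) → (252.788,99.091) → (259.219,100.144).

Shape 4 is a open polyline drawn with `<polyline>`. Its stroke #ff00ff means cut at S821, F1002. After flipping Y the toolpath is (218.490,222.689) → (31.933,55.316) → (134.295,14.303) → (288.170,69.545) → (100.446,221.597) → (140.005,247.004).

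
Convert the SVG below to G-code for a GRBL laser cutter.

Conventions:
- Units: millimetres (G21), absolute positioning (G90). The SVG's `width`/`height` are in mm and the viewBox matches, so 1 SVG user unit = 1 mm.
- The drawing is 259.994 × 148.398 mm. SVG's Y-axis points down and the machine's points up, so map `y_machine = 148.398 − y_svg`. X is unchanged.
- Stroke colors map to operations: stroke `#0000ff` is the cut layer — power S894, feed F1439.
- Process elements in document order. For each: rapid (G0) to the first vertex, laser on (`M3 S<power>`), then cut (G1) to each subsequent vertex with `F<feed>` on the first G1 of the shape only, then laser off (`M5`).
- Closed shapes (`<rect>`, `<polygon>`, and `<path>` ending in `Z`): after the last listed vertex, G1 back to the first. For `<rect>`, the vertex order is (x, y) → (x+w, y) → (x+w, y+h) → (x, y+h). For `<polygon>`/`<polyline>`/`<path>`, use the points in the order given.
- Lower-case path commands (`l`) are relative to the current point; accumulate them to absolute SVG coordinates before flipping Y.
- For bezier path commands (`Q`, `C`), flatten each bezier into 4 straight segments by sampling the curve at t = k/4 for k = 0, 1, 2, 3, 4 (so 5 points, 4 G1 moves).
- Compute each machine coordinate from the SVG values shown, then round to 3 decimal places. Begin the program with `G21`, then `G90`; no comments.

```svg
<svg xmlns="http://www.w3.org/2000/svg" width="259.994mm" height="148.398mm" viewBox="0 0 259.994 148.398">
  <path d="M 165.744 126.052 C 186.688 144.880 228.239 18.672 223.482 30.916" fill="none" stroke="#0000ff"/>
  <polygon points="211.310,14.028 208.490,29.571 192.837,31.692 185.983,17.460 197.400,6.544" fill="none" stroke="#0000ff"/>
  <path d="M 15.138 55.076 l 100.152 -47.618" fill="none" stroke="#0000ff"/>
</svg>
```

G21
G90
G0 X165.744 Y22.346
M3 S894
G1 X184.270 Y30.990 F1439
G1 X204.251 Y67.445
G1 X219.413 Y105.135
G1 X223.482 Y117.482
M5
G0 X211.310 Y134.370
M3 S894
G1 X208.490 Y118.827 F1439
G1 X192.837 Y116.706
G1 X185.983 Y130.938
G1 X197.400 Y141.854
G1 X211.310 Y134.370
M5
G0 X15.138 Y93.322
M3 S894
G1 X115.290 Y140.940 F1439
M5

Since the viewBox matches the mm dimensions, user units are millimetres directly. The only transform is the Y-flip y_m = 148.398 − y_svg.

Shape 1 is a cubic bezier drawn with `<path>`. Its stroke #0000ff means cut at S894, F1439. After flipping Y the toolpath is (165.744,22.346) → (184.270,30.990) → (204.251,67.445) → (219.413,105.135) → (223.482,117.482).

Shape 2 is a regular polygon drawn with `<polygon>`. Its stroke #0000ff means cut at S894, F1439. After flipping Y the toolpath is (211.310,134.370) → (208.490,118.827) → (192.837,116.706) → (185.983,130.938) → (197.400,141.854) → (211.310,134.370), returning to the start.

Shape 3 is a line segment drawn with `<path>`. Its stroke #0000ff means cut at S894, F1439. After flipping Y the toolpath is (15.138,93.322) → (115.290,140.940).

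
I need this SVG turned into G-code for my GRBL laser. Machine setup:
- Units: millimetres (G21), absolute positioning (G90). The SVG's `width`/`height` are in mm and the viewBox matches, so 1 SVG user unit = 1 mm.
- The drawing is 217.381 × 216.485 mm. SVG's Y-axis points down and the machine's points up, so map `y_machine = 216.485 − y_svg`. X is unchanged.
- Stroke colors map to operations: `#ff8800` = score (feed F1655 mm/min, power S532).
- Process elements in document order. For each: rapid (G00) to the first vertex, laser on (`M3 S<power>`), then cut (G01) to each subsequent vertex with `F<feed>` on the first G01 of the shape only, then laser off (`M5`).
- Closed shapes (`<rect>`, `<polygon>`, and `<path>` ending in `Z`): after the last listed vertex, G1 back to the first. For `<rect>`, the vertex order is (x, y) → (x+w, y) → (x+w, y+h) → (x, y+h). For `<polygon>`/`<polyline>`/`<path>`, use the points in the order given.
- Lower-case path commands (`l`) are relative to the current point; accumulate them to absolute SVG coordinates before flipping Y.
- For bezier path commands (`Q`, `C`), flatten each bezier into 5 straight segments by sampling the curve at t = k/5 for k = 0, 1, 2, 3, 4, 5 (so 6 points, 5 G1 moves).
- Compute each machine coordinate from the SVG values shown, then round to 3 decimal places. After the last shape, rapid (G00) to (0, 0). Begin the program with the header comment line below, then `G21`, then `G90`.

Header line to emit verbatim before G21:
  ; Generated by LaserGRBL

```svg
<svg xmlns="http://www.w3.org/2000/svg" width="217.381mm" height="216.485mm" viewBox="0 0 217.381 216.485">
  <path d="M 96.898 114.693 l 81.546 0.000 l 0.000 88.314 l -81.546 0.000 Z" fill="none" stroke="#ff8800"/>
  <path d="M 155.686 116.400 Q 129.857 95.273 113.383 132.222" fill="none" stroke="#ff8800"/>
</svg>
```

; Generated by LaserGRBL
G21
G90
G00 X96.898 Y101.792
M3 S532
G01 X178.444 Y101.792 F1655
G01 X178.444 Y13.478
G01 X96.898 Y13.478
G01 X96.898 Y101.792
M5
G00 X155.686 Y100.085
M3 S532
G01 X145.729 Y106.213 F1655
G01 X136.520 Y107.694
G01 X128.059 Y104.530
G01 X120.347 Y96.720
G01 X113.383 Y84.263
M5
G00 X0.000 Y0.000

1 u = 1 mm; y_m = 216.485 − y.

[1] `<path>` rectangle, #ff8800→score S532 F1655: (96.898,101.792) → (178.444,101.792) → (178.444,13.478) → (96.898,13.478) → (96.898,101.792) (closed)

[2] `<path>` quadratic bezier, #ff8800→score S532 F1655: (155.686,100.085) → (145.729,106.213) → (136.520,107.694) → (128.059,104.530) → (120.347,96.720) → (113.383,84.263)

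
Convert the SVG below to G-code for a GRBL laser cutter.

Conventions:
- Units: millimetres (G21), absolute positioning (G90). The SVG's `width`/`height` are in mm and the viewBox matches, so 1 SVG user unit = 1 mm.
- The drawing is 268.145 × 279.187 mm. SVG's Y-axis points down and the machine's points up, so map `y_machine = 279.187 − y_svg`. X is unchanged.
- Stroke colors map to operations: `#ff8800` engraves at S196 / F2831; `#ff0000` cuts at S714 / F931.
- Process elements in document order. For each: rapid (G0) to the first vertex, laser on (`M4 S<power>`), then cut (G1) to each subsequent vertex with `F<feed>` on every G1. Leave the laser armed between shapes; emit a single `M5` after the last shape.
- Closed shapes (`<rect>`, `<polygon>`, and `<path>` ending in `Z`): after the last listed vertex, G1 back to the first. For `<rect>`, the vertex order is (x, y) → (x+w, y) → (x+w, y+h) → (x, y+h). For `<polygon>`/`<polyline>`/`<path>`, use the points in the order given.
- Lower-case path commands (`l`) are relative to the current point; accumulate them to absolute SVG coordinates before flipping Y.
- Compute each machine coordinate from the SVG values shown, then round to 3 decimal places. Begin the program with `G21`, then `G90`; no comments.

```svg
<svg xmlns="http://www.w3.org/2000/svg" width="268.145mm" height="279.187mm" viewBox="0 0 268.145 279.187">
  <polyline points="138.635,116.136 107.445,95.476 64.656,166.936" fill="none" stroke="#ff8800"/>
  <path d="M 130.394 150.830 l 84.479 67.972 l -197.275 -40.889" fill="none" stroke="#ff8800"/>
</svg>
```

G21
G90
G0 X138.635 Y163.051
M4 S196
G1 X107.445 Y183.711 F2831
G1 X64.656 Y112.251 F2831
G0 X130.394 Y128.357
M4 S196
G1 X214.873 Y60.385 F2831
G1 X17.598 Y101.274 F2831
M5

Since the viewBox matches the mm dimensions, user units are millimetres directly. The only transform is the Y-flip y_m = 279.187 − y_svg.

Shape 1 is a open polyline drawn with `<polyline>`. Its stroke #ff8800 means engrave at S196, F2831. After flipping Y the toolpath is (138.635,163.051) → (107.445,183.711) → (64.656,112.251).

Shape 2 is a open polyline drawn with `<path>`. Its stroke #ff8800 means engrave at S196, F2831. After flipping Y the toolpath is (130.394,128.357) → (214.873,60.385) → (17.598,101.274).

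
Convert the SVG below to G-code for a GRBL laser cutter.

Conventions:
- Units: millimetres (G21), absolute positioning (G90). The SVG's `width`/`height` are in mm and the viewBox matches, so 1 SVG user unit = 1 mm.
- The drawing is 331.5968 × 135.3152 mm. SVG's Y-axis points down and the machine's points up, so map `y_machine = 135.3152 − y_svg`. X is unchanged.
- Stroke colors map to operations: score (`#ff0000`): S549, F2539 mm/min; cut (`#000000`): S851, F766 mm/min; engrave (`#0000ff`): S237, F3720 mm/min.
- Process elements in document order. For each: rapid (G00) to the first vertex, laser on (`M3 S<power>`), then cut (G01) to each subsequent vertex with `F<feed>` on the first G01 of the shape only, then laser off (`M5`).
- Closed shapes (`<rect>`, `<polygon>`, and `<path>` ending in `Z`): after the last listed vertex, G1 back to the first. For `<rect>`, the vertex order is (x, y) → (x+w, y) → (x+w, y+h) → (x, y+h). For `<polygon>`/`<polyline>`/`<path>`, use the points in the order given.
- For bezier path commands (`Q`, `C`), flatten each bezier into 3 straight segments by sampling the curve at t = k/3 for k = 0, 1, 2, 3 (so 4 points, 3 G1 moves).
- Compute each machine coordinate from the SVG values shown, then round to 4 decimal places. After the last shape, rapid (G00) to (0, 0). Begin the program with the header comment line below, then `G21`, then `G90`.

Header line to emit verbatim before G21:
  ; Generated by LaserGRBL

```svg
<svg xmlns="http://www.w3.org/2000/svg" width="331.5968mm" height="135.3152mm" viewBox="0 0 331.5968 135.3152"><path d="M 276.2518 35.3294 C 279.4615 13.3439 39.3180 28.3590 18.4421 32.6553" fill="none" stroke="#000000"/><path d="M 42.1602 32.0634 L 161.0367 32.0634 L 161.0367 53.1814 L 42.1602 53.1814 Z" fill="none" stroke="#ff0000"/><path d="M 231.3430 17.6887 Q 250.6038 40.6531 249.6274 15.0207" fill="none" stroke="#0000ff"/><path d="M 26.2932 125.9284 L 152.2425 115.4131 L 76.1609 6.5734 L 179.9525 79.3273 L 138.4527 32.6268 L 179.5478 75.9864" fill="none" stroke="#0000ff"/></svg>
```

; Generated by LaserGRBL
G21
G90
G00 X276.2518 Y99.9858
M3 S851
G01 X215.4779 Y111.4052 F766
G01 X95.2731 Y108.7617
G01 X18.4421 Y102.6599
M5
G00 X42.1602 Y103.2518
M3 S549
G01 X161.0367 Y103.2518 F2539
G01 X161.0367 Y82.1338
G01 X42.1602 Y82.1338
G01 X42.1602 Y103.2518
M5
G00 X231.3430 Y117.6265
M3 S237
G01 X241.9350 Y107.7165 F3720
G01 X248.0298 Y108.6059
G01 X249.6274 Y120.2945
M5
G00 X26.2932 Y9.3868
M3 S237
G01 X152.2425 Y19.9021 F3720
G01 X76.1609 Y128.7418
G01 X179.9525 Y55.9879
G01 X138.4527 Y102.6884
G01 X179.5478 Y59.3288
M5
G00 X0.0000 Y0.0000

1 u = 1 mm; y_m = 135.3152 − y.

[1] `<path>` cubic bezier, #000000→cut S851 F766: (276.2518,99.9858) → (215.4779,111.4052) → (95.2731,108.7617) → (18.4421,102.6599)

[2] `<path>` rectangle, #ff0000→score S549 F2539: (42.1602,103.2518) → (161.0367,103.2518) → (161.0367,82.1338) → (42.1602,82.1338) → (42.1602,103.2518) (closed)

[3] `<path>` quadratic bezier, #0000ff→engrave S237 F3720: (231.3430,117.6265) → (241.9350,107.7165) → (248.0298,108.6059) → (249.6274,120.2945)

[4] `<path>` open polyline, #0000ff→engrave S237 F3720: (26.2932,9.3868) → (152.2425,19.9021) → (76.1609,128.7418) → (179.9525,55.9879) → (138.4527,102.6884) → (179.5478,59.3288)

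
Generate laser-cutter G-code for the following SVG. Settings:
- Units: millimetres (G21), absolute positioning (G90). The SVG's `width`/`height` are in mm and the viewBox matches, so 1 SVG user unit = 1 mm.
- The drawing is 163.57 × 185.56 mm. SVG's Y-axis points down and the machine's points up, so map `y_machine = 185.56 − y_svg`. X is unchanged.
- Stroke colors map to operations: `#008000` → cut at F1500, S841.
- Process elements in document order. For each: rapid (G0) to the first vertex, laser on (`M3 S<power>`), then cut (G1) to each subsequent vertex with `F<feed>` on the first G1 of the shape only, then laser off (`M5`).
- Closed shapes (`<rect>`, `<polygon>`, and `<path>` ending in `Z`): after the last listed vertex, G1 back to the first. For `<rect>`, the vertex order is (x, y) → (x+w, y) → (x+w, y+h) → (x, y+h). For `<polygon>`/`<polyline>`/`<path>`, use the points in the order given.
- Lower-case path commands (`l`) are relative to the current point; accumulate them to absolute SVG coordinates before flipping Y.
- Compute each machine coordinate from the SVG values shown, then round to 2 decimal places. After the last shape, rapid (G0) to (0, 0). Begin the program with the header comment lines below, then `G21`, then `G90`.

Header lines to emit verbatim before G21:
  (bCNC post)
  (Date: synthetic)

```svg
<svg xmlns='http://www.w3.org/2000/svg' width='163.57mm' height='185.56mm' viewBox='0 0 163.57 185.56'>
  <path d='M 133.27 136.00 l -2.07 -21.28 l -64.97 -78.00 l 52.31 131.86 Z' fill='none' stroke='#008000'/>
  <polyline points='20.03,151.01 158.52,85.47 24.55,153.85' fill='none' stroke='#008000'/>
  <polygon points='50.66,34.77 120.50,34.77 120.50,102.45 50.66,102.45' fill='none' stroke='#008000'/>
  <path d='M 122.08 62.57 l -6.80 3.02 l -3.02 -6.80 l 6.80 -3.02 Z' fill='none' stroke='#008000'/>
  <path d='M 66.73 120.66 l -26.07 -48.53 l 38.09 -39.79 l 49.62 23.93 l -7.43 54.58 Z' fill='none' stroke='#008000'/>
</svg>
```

(bCNC post)
(Date: synthetic)
G21
G90
G0 X133.27 Y49.56
M3 S841
G1 X131.20 Y70.84 F1500
G1 X66.23 Y148.84
G1 X118.54 Y16.98
G1 X133.27 Y49.56
M5
G0 X20.03 Y34.55
M3 S841
G1 X158.52 Y100.09 F1500
G1 X24.55 Y31.71
M5
G0 X50.66 Y150.79
M3 S841
G1 X120.50 Y150.79 F1500
G1 X120.50 Y83.11
G1 X50.66 Y83.11
G1 X50.66 Y150.79
M5
G0 X122.08 Y122.99
M3 S841
G1 X115.28 Y119.97 F1500
G1 X112.26 Y126.77
G1 X119.06 Y129.79
G1 X122.08 Y122.99
M5
G0 X66.73 Y64.90
M3 S841
G1 X40.66 Y113.43 F1500
G1 X78.75 Y153.22
G1 X128.37 Y129.29
G1 X120.94 Y74.71
G1 X66.73 Y64.90
M5
G0 X0.00 Y0.00

1 u = 1 mm; y_m = 185.56 − y.

[1] `<path>` closed polygon, #008000→cut S841 F1500: (133.27,49.56) → (131.20,70.84) → (66.23,148.84) → (118.54,16.98) → (133.27,49.56) (closed)

[2] `<polyline>` open polyline, #008000→cut S841 F1500: (20.03,34.55) → (158.52,100.09) → (24.55,31.71)

[3] `<polygon>` rectangle, #008000→cut S841 F1500: (50.66,150.79) → (120.50,150.79) → (120.50,83.11) → (50.66,83.11) → (50.66,150.79) (closed)

[4] `<path>` regular polygon, #008000→cut S841 F1500: (122.08,122.99) → (115.28,119.97) → (112.26,126.77) → (119.06,129.79) → (122.08,122.99) (closed)

[5] `<path>` regular polygon, #008000→cut S841 F1500: (66.73,64.90) → (40.66,113.43) → (78.75,153.22) → (128.37,129.29) → (120.94,74.71) → (66.73,64.90) (closed)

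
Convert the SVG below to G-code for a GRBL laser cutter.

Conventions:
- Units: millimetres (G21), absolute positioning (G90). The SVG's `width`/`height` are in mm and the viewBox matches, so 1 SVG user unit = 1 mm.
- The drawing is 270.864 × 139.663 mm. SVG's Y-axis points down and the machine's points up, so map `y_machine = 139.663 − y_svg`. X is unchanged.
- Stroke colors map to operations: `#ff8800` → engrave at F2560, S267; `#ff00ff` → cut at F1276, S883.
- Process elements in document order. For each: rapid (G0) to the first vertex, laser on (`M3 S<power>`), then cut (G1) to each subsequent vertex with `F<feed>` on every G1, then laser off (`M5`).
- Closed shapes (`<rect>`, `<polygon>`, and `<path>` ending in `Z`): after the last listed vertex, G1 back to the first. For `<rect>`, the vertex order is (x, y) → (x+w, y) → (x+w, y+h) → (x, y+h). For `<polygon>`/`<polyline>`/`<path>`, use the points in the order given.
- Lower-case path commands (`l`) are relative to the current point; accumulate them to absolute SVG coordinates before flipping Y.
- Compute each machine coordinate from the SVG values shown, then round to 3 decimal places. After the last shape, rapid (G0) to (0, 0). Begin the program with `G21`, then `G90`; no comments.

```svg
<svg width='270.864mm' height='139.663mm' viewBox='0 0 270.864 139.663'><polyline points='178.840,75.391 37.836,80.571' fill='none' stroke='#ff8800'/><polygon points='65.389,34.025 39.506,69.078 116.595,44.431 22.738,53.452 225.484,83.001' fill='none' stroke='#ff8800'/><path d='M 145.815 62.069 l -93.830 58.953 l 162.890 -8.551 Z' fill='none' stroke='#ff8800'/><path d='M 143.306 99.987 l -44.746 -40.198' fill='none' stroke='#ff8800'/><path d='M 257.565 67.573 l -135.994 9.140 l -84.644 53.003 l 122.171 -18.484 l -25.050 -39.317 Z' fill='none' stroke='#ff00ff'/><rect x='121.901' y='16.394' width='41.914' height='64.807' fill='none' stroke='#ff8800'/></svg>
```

Since the viewBox matches the mm dimensions, user units are millimetres directly. The only transform is the Y-flip y_m = 139.663 − y_svg.

Shape 1 is a line segment drawn with `<polyline>`. Its stroke #ff8800 means engrave at S267, F2560. After flipping Y the toolpath is (178.840,64.272) → (37.836,59.092).

Shape 2 is a closed polygon drawn with `<polygon>`. Its stroke #ff8800 means engrave at S267, F2560. After flipping Y the toolpath is (65.389,105.638) → (39.506,70.585) → (116.595,95.232) → (22.738,86.211) → (225.484,56.662) → (65.389,105.638), returning to the start.

Shape 3 is a closed polygon drawn with `<path>`. Its stroke #ff8800 means engrave at S267, F2560. After flipping Y the toolpath is (145.815,77.594) → (51.985,18.641) → (214.875,27.192) → (145.815,77.594), returning to the start.

Shape 4 is a line segment drawn with `<path>`. Its stroke #ff8800 means engrave at S267, F2560. After flipping Y the toolpath is (143.306,39.676) → (98.560,79.874).

Shape 5 is a closed polygon drawn with `<path>`. Its stroke #ff00ff means cut at S883, F1276. After flipping Y the toolpath is (257.565,72.090) → (121.571,62.950) → (36.927,9.947) → (159.098,28.431) → (134.048,67.748) → (257.565,72.090), returning to the start.

Shape 6 is a rectangle drawn with `<rect>`. Its stroke #ff8800 means engrave at S267, F2560. After flipping Y the toolpath is (121.901,123.269) → (163.815,123.269) → (163.815,58.462) → (121.901,58.462) → (121.901,123.269), returning to the start.

G21
G90
G0 X178.840 Y64.272
M3 S267
G1 X37.836 Y59.092 F2560
M5
G0 X65.389 Y105.638
M3 S267
G1 X39.506 Y70.585 F2560
G1 X116.595 Y95.232 F2560
G1 X22.738 Y86.211 F2560
G1 X225.484 Y56.662 F2560
G1 X65.389 Y105.638 F2560
M5
G0 X145.815 Y77.594
M3 S267
G1 X51.985 Y18.641 F2560
G1 X214.875 Y27.192 F2560
G1 X145.815 Y77.594 F2560
M5
G0 X143.306 Y39.676
M3 S267
G1 X98.560 Y79.874 F2560
M5
G0 X257.565 Y72.090
M3 S883
G1 X121.571 Y62.950 F1276
G1 X36.927 Y9.947 F1276
G1 X159.098 Y28.431 F1276
G1 X134.048 Y67.748 F1276
G1 X257.565 Y72.090 F1276
M5
G0 X121.901 Y123.269
M3 S267
G1 X163.815 Y123.269 F2560
G1 X163.815 Y58.462 F2560
G1 X121.901 Y58.462 F2560
G1 X121.901 Y123.269 F2560
M5
G0 X0.000 Y0.000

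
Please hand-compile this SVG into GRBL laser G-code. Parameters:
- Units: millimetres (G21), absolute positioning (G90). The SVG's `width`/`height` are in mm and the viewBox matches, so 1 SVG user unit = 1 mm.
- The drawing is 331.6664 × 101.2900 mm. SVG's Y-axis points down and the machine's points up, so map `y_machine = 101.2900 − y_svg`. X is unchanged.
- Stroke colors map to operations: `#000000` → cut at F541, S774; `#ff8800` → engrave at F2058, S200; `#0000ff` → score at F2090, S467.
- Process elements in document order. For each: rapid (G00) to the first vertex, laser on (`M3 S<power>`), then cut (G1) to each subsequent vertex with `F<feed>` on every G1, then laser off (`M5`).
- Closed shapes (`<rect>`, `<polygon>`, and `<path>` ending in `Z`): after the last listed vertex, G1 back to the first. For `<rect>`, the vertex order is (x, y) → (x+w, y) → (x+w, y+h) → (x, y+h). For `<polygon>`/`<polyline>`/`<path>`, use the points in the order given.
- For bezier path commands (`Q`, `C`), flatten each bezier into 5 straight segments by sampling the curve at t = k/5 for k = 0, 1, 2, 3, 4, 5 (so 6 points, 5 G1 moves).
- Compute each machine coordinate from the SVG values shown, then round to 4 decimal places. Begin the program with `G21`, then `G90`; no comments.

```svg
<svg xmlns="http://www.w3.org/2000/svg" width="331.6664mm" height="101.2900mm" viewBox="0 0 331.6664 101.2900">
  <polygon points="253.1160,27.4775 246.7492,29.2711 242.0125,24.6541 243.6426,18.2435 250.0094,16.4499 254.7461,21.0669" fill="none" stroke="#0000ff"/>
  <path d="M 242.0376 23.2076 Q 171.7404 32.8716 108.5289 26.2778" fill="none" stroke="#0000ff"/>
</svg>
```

G21
G90
G00 X253.1160 Y73.8125
M3 S467
G1 X246.7492 Y72.0189 F2090
G1 X242.0125 Y76.6359 F2090
G1 X243.6426 Y83.0465 F2090
G1 X250.0094 Y84.8401 F2090
G1 X254.7461 Y80.2231 F2090
G1 X253.1160 Y73.8125 F2090
M5
G00 X242.0376 Y78.0824
M3 S467
G1 X214.2021 Y74.8671 F2090
G1 X186.9336 Y72.9524 F2090
G1 X160.2318 Y72.3384 F2090
G1 X134.0969 Y73.0250 F2090
G1 X108.5289 Y75.0122 F2090
M5

Since the viewBox matches the mm dimensions, user units are millimetres directly. The only transform is the Y-flip y_m = 101.2900 − y_svg.

Shape 1 is a regular polygon drawn with `<polygon>`. Its stroke #0000ff means score at S467, F2090. After flipping Y the toolpath is (253.1160,73.8125) → (246.7492,72.0189) → (242.0125,76.6359) → (243.6426,83.0465) → (250.0094,84.8401) → (254.7461,80.2231) → (253.1160,73.8125), returning to the start.

Shape 2 is a quadratic bezier drawn with `<path>`. Its stroke #0000ff means score at S467, F2090. After flipping Y the toolpath is (242.0376,78.0824) → (214.2021,74.8671) → (186.9336,72.9524) → (160.2318,72.3384) → (134.0969,73.0250) → (108.5289,75.0122).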